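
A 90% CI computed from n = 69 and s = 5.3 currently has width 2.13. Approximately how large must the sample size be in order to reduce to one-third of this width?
n ≈ 621

CI width ∝ 1/√n
To reduce width by factor 3, need √n to grow by 3 → need 3² = 9 times as many samples.

Current: n = 69, width = 2.13
New: n = 621, width ≈ 0.70

Width reduced by factor of 2.13/0.70 = 3.04.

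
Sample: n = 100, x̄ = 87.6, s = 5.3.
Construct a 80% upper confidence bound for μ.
μ ≤ 88.05

Upper bound (one-sided):
t* = 0.845 (one-sided for 80%)
Upper bound = x̄ + t* · s/√n = 87.6 + 0.845 · 5.3/√100 = 88.05

We are 80% confident that μ ≤ 88.05.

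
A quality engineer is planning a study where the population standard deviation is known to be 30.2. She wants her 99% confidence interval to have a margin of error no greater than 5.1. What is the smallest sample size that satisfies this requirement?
n ≥ 233

For margin E ≤ 5.1:
n ≥ (z* · σ / E)²
n ≥ (2.576 · 30.2 / 5.1)²
n ≥ 232.68

Minimum n = 233 (rounding up)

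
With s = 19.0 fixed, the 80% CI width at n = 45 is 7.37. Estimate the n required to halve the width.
n ≈ 180

CI width ∝ 1/√n
To reduce width by factor 2, need √n to grow by 2 → need 2² = 4 times as many samples.

Current: n = 45, width = 7.37
New: n = 180, width ≈ 3.64

Width reduced by factor of 7.37/3.64 = 2.02.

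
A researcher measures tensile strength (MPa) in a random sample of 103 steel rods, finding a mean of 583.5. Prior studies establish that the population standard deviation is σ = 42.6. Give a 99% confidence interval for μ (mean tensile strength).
(572.69, 594.31)

z-interval (σ known):
z* = 2.576 for 99% confidence

Margin of error = z* · σ/√n = 2.576 · 42.6/√103 = 10.81

CI: (583.5 - 10.81, 583.5 + 10.81) = (572.69, 594.31)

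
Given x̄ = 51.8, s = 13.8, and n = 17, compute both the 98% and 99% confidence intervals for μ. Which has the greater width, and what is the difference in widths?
99% CI is wider by 2.26

df = 16
98% CI: t* = 2.583, (43.15, 60.45), width = 2 · t* · s/√n = 17.29
99% CI: t* = 2.921, (42.02, 61.58), width = 2 · t* · s/√n = 19.55

The 99% CI is wider by 19.55 - 17.29 = 2.26.
Higher confidence requires a wider interval.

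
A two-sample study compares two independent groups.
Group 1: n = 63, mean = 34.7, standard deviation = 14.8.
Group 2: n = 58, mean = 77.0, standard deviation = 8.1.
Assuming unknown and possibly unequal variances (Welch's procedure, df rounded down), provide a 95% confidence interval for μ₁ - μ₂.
(-46.56, -38.04)

Difference: x̄₁ - x̄₂ = -42.30
SE = √(s₁²/n₁ + s₂²/n₂) = √(14.8²/63 + 8.1²/58) = 2.1466
df = 97.66 → 97 (Welch–Satterthwaite, rounded down)
t* = 1.985

CI: -42.30 ± 1.985 · 2.1466 = -42.30 ± 4.26 = (-46.56, -38.04)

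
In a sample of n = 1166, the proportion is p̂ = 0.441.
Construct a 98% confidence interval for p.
(0.407, 0.475)

Proportion CI:
SE = √(p̂(1-p̂)/n) = √(0.441 · 0.559 / 1166) = 0.01454

z* = 2.326
Margin = z* · SE = 2.326 · 0.01454 = 0.0338

CI: 0.441 ± 0.0338 = (0.407, 0.475)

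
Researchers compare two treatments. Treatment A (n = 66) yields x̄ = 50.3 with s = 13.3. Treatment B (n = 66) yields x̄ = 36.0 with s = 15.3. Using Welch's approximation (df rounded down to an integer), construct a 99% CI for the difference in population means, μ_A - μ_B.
(7.77, 20.83)

Difference: x̄₁ - x̄₂ = 14.30
SE = √(s₁²/n₁ + s₂²/n₂) = √(13.3²/66 + 15.3²/66) = 2.4954
df = 127.53 → 127 (Welch–Satterthwaite, rounded down)
t* = 2.615

CI: 14.30 ± 2.615 · 2.4954 = 14.30 ± 6.53 = (7.77, 20.83)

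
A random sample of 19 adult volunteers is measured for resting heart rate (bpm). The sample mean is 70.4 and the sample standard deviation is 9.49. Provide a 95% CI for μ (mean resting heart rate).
(65.83, 74.97)

t-interval (σ unknown):
df = n - 1 = 18
t* = 2.101 for 95% confidence

Margin of error = t* · s/√n = 2.101 · 9.49/√19 = 4.57

CI: (65.83, 74.97)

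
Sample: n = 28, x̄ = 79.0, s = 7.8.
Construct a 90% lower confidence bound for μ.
μ ≥ 77.06

Lower bound (one-sided):
t* = 1.314 (one-sided for 90%)
Lower bound = x̄ - t* · s/√n = 79.0 - 1.314 · 7.8/√28 = 77.06

We are 90% confident that μ ≥ 77.06.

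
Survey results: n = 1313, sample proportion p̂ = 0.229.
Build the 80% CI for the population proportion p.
(0.214, 0.244)

Proportion CI:
SE = √(p̂(1-p̂)/n) = √(0.229 · 0.771 / 1313) = 0.01160

z* = 1.282
Margin = z* · SE = 1.282 · 0.01160 = 0.0149

CI: 0.229 ± 0.0149 = (0.214, 0.244)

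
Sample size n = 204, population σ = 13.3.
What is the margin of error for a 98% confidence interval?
Margin of error = 2.17

Margin of error = z* · σ/√n
= 2.326 · 13.3/√204
= 2.326 · 13.3/14.2829
= 2.17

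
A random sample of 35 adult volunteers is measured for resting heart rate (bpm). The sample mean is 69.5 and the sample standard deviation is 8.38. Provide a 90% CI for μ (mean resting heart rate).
(67.10, 71.90)

t-interval (σ unknown):
df = n - 1 = 34
t* = 1.691 for 90% confidence

Margin of error = t* · s/√n = 1.691 · 8.38/√35 = 2.40

CI: (67.10, 71.90)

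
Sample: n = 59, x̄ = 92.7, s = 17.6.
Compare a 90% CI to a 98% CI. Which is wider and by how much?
98% CI is wider by 3.30

df = 58
90% CI: t* = 1.672, (88.87, 96.53), width = 2 · t* · s/√n = 7.66
98% CI: t* = 2.392, (87.22, 98.18), width = 2 · t* · s/√n = 10.96

The 98% CI is wider by 10.96 - 7.66 = 3.30.
Higher confidence requires a wider interval.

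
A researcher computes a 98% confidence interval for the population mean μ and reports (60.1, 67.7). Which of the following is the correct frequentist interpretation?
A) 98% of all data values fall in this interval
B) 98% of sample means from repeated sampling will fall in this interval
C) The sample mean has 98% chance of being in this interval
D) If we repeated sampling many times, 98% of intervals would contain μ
D

A) Wrong — a CI is about the parameter μ, not individual data values.
B) Wrong — coverage applies to intervals containing μ, not to future x̄ values.
C) Wrong — x̄ is observed and sits in the interval by construction.
D) Correct — this is the frequentist long-run coverage interpretation.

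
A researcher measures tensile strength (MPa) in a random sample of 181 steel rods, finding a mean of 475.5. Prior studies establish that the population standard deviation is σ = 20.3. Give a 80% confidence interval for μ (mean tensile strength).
(473.57, 477.43)

z-interval (σ known):
z* = 1.282 for 80% confidence

Margin of error = z* · σ/√n = 1.282 · 20.3/√181 = 1.93

CI: (475.5 - 1.93, 475.5 + 1.93) = (473.57, 477.43)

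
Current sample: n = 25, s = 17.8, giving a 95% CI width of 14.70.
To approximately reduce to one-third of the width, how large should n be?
n ≈ 225

CI width ∝ 1/√n
To reduce width by factor 3, need √n to grow by 3 → need 3² = 9 times as many samples.

Current: n = 25, width = 14.70
New: n = 225, width ≈ 4.68

Width reduced by factor of 14.70/4.68 = 3.14.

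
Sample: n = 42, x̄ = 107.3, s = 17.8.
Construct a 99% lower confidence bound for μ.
μ ≥ 100.65

Lower bound (one-sided):
t* = 2.421 (one-sided for 99%)
Lower bound = x̄ - t* · s/√n = 107.3 - 2.421 · 17.8/√42 = 100.65

We are 99% confident that μ ≥ 100.65.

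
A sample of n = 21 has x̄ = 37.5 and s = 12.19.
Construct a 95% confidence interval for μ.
(31.95, 43.05)

t-interval (σ unknown):
df = n - 1 = 20
t* = 2.086 for 95% confidence

Margin of error = t* · s/√n = 2.086 · 12.19/√21 = 5.55

CI: (31.95, 43.05)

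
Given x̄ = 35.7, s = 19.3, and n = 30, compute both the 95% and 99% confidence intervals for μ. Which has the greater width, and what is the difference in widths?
99% CI is wider by 5.01

df = 29
95% CI: t* = 2.045, (28.49, 42.91), width = 2 · t* · s/√n = 14.41
99% CI: t* = 2.756, (25.99, 45.41), width = 2 · t* · s/√n = 19.42

The 99% CI is wider by 19.42 - 14.41 = 5.01.
Higher confidence requires a wider interval.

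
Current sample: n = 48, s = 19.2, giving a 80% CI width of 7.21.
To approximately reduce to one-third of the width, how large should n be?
n ≈ 432

CI width ∝ 1/√n
To reduce width by factor 3, need √n to grow by 3 → need 3² = 9 times as many samples.

Current: n = 48, width = 7.21
New: n = 432, width ≈ 2.37

Width reduced by factor of 7.21/2.37 = 3.04.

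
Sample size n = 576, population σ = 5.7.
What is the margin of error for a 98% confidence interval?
Margin of error = 0.55

Margin of error = z* · σ/√n
= 2.326 · 5.7/√576
= 2.326 · 5.7/24.0000
= 0.55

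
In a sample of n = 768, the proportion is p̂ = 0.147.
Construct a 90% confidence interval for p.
(0.126, 0.168)

Proportion CI:
SE = √(p̂(1-p̂)/n) = √(0.147 · 0.853 / 768) = 0.01278

z* = 1.645
Margin = z* · SE = 1.645 · 0.01278 = 0.0210

CI: 0.147 ± 0.0210 = (0.126, 0.168)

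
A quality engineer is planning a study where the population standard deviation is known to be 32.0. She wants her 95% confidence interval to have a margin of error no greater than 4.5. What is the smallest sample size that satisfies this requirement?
n ≥ 195

For margin E ≤ 4.5:
n ≥ (z* · σ / E)²
n ≥ (1.960 · 32.0 / 4.5)²
n ≥ 194.26

Minimum n = 195 (rounding up)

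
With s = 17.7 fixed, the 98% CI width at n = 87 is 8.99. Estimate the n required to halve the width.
n ≈ 348

CI width ∝ 1/√n
To reduce width by factor 2, need √n to grow by 2 → need 2² = 4 times as many samples.

Current: n = 87, width = 8.99
New: n = 348, width ≈ 4.43

Width reduced by factor of 8.99/4.43 = 2.03.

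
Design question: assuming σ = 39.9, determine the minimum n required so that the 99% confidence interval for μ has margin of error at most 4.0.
n ≥ 661

For margin E ≤ 4.0:
n ≥ (z* · σ / E)²
n ≥ (2.576 · 39.9 / 4.0)²
n ≥ 660.26

Minimum n = 661 (rounding up)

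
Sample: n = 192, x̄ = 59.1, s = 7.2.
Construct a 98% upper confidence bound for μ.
μ ≤ 60.17

Upper bound (one-sided):
t* = 2.068 (one-sided for 98%)
Upper bound = x̄ + t* · s/√n = 59.1 + 2.068 · 7.2/√192 = 60.17

We are 98% confident that μ ≤ 60.17.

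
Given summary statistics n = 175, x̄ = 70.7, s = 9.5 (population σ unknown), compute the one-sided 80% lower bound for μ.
μ ≥ 70.09

Lower bound (one-sided):
t* = 0.844 (one-sided for 80%)
Lower bound = x̄ - t* · s/√n = 70.7 - 0.844 · 9.5/√175 = 70.09

We are 80% confident that μ ≥ 70.09.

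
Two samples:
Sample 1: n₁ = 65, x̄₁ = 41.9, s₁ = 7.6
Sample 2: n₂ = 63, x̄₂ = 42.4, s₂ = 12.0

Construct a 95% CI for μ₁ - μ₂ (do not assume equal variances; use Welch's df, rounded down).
(-4.03, 3.03)

Difference: x̄₁ - x̄₂ = -0.50
SE = √(s₁²/n₁ + s₂²/n₂) = √(7.6²/65 + 12.0²/63) = 1.7817
df = 104.31 → 104 (Welch–Satterthwaite, rounded down)
t* = 1.983

CI: -0.50 ± 1.983 · 1.7817 = -0.50 ± 3.53 = (-4.03, 3.03)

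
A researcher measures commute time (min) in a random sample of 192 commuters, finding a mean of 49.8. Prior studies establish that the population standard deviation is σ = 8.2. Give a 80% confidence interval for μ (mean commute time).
(49.04, 50.56)

z-interval (σ known):
z* = 1.282 for 80% confidence

Margin of error = z* · σ/√n = 1.282 · 8.2/√192 = 0.76

CI: (49.8 - 0.76, 49.8 + 0.76) = (49.04, 50.56)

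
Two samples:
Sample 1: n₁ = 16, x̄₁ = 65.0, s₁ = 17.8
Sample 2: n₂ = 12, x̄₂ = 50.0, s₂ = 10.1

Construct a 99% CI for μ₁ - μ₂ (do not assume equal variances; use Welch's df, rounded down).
(0.12, 29.88)

Difference: x̄₁ - x̄₂ = 15.00
SE = √(s₁²/n₁ + s₂²/n₂) = √(17.8²/16 + 10.1²/12) = 5.3201
df = 24.49 → 24 (Welch–Satterthwaite, rounded down)
t* = 2.797

CI: 15.00 ± 2.797 · 5.3201 = 15.00 ± 14.88 = (0.12, 29.88)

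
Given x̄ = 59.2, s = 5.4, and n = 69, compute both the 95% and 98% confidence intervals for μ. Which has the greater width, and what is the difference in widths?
98% CI is wider by 0.51

df = 68
95% CI: t* = 1.995, (57.90, 60.50), width = 2 · t* · s/√n = 2.59
98% CI: t* = 2.382, (57.65, 60.75), width = 2 · t* · s/√n = 3.10

The 98% CI is wider by 3.10 - 2.59 = 0.51.
Higher confidence requires a wider interval.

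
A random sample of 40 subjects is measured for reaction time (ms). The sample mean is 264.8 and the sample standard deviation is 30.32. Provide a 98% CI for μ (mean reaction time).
(253.17, 276.43)

t-interval (σ unknown):
df = n - 1 = 39
t* = 2.426 for 98% confidence

Margin of error = t* · s/√n = 2.426 · 30.32/√40 = 11.63

CI: (253.17, 276.43)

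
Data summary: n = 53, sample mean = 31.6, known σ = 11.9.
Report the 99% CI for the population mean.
(27.39, 35.81)

z-interval (σ known):
z* = 2.576 for 99% confidence

Margin of error = z* · σ/√n = 2.576 · 11.9/√53 = 4.21

CI: (31.6 - 4.21, 31.6 + 4.21) = (27.39, 35.81)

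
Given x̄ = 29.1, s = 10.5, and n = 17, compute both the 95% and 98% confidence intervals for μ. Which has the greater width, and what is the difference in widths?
98% CI is wider by 2.36

df = 16
95% CI: t* = 2.120, (23.70, 34.50), width = 2 · t* · s/√n = 10.80
98% CI: t* = 2.583, (22.52, 35.68), width = 2 · t* · s/√n = 13.16

The 98% CI is wider by 13.16 - 10.80 = 2.36.
Higher confidence requires a wider interval.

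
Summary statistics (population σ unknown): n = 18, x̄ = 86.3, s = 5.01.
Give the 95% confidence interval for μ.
(83.81, 88.79)

t-interval (σ unknown):
df = n - 1 = 17
t* = 2.110 for 95% confidence

Margin of error = t* · s/√n = 2.110 · 5.01/√18 = 2.49

CI: (83.81, 88.79)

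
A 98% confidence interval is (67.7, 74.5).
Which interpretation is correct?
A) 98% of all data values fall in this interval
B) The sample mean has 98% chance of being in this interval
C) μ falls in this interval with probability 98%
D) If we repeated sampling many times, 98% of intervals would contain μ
D

A) Wrong — a CI is about the parameter μ, not individual data values.
B) Wrong — x̄ is observed and sits in the interval by construction.
C) Wrong — μ is fixed; the randomness lives in the interval, not in μ.
D) Correct — this is the frequentist long-run coverage interpretation.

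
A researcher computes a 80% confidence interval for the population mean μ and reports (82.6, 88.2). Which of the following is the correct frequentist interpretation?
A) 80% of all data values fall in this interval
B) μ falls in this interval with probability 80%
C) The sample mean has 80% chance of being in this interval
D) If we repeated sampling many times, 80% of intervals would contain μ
D

A) Wrong — a CI is about the parameter μ, not individual data values.
B) Wrong — μ is fixed; the randomness lives in the interval, not in μ.
C) Wrong — x̄ is observed and sits in the interval by construction.
D) Correct — this is the frequentist long-run coverage interpretation.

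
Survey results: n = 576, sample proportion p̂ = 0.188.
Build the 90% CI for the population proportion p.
(0.161, 0.215)

Proportion CI:
SE = √(p̂(1-p̂)/n) = √(0.188 · 0.812 / 576) = 0.01628

z* = 1.645
Margin = z* · SE = 1.645 · 0.01628 = 0.0268

CI: 0.188 ± 0.0268 = (0.161, 0.215)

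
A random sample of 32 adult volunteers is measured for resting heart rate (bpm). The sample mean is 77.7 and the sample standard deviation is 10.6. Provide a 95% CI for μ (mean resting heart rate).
(73.88, 81.52)

t-interval (σ unknown):
df = n - 1 = 31
t* = 2.040 for 95% confidence

Margin of error = t* · s/√n = 2.040 · 10.6/√32 = 3.82

CI: (73.88, 81.52)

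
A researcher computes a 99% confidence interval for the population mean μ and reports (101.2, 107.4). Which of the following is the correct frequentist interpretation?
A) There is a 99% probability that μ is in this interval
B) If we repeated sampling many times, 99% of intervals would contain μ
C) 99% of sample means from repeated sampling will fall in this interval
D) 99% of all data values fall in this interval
B

A) Wrong — μ is fixed; the randomness lives in the interval, not in μ.
B) Correct — this is the frequentist long-run coverage interpretation.
C) Wrong — coverage applies to intervals containing μ, not to future x̄ values.
D) Wrong — a CI is about the parameter μ, not individual data values.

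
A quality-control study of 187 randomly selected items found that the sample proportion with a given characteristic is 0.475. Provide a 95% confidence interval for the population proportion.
(0.403, 0.547)

Proportion CI:
SE = √(p̂(1-p̂)/n) = √(0.475 · 0.525 / 187) = 0.03652

z* = 1.960
Margin = z* · SE = 1.960 · 0.03652 = 0.0716

CI: 0.475 ± 0.0716 = (0.403, 0.547)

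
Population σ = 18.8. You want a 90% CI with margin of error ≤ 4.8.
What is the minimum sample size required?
n ≥ 42

For margin E ≤ 4.8:
n ≥ (z* · σ / E)²
n ≥ (1.645 · 18.8 / 4.8)²
n ≥ 41.51

Minimum n = 42 (rounding up)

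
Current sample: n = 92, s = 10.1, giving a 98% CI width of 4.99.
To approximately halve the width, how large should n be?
n ≈ 368

CI width ∝ 1/√n
To reduce width by factor 2, need √n to grow by 2 → need 2² = 4 times as many samples.

Current: n = 92, width = 4.99
New: n = 368, width ≈ 2.46

Width reduced by factor of 4.99/2.46 = 2.03.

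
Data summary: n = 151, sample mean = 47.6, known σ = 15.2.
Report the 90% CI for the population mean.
(45.57, 49.63)

z-interval (σ known):
z* = 1.645 for 90% confidence

Margin of error = z* · σ/√n = 1.645 · 15.2/√151 = 2.03

CI: (47.6 - 2.03, 47.6 + 2.03) = (45.57, 49.63)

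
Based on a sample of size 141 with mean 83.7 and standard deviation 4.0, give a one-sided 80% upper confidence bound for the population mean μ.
μ ≤ 83.98

Upper bound (one-sided):
t* = 0.844 (one-sided for 80%)
Upper bound = x̄ + t* · s/√n = 83.7 + 0.844 · 4.0/√141 = 83.98

We are 80% confident that μ ≤ 83.98.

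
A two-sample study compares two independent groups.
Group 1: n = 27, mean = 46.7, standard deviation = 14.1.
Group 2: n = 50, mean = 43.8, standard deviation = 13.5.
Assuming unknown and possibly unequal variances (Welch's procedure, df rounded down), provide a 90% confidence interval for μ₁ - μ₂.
(-2.66, 8.46)

Difference: x̄₁ - x̄₂ = 2.90
SE = √(s₁²/n₁ + s₂²/n₂) = √(14.1²/27 + 13.5²/50) = 3.3179
df = 51.43 → 51 (Welch–Satterthwaite, rounded down)
t* = 1.675

CI: 2.90 ± 1.675 · 3.3179 = 2.90 ± 5.56 = (-2.66, 8.46)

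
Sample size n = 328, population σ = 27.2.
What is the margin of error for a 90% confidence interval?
Margin of error = 2.47

Margin of error = z* · σ/√n
= 1.645 · 27.2/√328
= 1.645 · 27.2/18.1108
= 2.47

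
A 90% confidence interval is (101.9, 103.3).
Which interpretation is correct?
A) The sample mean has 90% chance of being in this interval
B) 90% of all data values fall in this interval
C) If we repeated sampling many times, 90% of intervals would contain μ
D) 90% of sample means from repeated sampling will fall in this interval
C

A) Wrong — x̄ is observed and sits in the interval by construction.
B) Wrong — a CI is about the parameter μ, not individual data values.
C) Correct — this is the frequentist long-run coverage interpretation.
D) Wrong — coverage applies to intervals containing μ, not to future x̄ values.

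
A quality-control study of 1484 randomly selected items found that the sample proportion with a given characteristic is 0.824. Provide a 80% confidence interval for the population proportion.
(0.811, 0.837)

Proportion CI:
SE = √(p̂(1-p̂)/n) = √(0.824 · 0.176 / 1484) = 0.00989

z* = 1.282
Margin = z* · SE = 1.282 · 0.00989 = 0.0127

CI: 0.824 ± 0.0127 = (0.811, 0.837)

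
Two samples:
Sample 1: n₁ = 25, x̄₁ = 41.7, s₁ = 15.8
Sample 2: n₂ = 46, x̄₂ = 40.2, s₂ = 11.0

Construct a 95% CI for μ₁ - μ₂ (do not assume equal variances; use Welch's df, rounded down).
(-5.70, 8.70)

Difference: x̄₁ - x̄₂ = 1.50
SE = √(s₁²/n₁ + s₂²/n₂) = √(15.8²/25 + 11.0²/46) = 3.5519
df = 36.94 → 36 (Welch–Satterthwaite, rounded down)
t* = 2.028

CI: 1.50 ± 2.028 · 3.5519 = 1.50 ± 7.20 = (-5.70, 8.70)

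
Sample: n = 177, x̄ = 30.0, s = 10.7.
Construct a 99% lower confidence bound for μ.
μ ≥ 28.11

Lower bound (one-sided):
t* = 2.348 (one-sided for 99%)
Lower bound = x̄ - t* · s/√n = 30.0 - 2.348 · 10.7/√177 = 28.11

We are 99% confident that μ ≥ 28.11.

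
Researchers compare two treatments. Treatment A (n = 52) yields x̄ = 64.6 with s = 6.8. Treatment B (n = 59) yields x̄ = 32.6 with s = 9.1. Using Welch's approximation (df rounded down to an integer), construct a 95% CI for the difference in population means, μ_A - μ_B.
(29.00, 35.00)

Difference: x̄₁ - x̄₂ = 32.00
SE = √(s₁²/n₁ + s₂²/n₂) = √(6.8²/52 + 9.1²/59) = 1.5142
df = 106.26 → 106 (Welch–Satterthwaite, rounded down)
t* = 1.983

CI: 32.00 ± 1.983 · 1.5142 = 32.00 ± 3.00 = (29.00, 35.00)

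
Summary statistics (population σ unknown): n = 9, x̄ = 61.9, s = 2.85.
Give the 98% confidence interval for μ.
(59.15, 64.65)

t-interval (σ unknown):
df = n - 1 = 8
t* = 2.896 for 98% confidence

Margin of error = t* · s/√n = 2.896 · 2.85/√9 = 2.75

CI: (59.15, 64.65)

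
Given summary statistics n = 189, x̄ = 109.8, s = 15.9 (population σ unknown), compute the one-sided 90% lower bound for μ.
μ ≥ 108.31

Lower bound (one-sided):
t* = 1.286 (one-sided for 90%)
Lower bound = x̄ - t* · s/√n = 109.8 - 1.286 · 15.9/√189 = 108.31

We are 90% confident that μ ≥ 108.31.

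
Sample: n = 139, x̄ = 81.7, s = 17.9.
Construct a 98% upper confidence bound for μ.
μ ≤ 84.85

Upper bound (one-sided):
t* = 2.073 (one-sided for 98%)
Upper bound = x̄ + t* · s/√n = 81.7 + 2.073 · 17.9/√139 = 84.85

We are 98% confident that μ ≤ 84.85.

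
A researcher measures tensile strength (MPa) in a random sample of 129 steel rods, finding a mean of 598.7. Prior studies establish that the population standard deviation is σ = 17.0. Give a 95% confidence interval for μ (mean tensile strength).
(595.77, 601.63)

z-interval (σ known):
z* = 1.960 for 95% confidence

Margin of error = z* · σ/√n = 1.960 · 17.0/√129 = 2.93

CI: (598.7 - 2.93, 598.7 + 2.93) = (595.77, 601.63)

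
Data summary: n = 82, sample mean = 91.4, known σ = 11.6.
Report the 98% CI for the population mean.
(88.42, 94.38)

z-interval (σ known):
z* = 2.326 for 98% confidence

Margin of error = z* · σ/√n = 2.326 · 11.6/√82 = 2.98

CI: (91.4 - 2.98, 91.4 + 2.98) = (88.42, 94.38)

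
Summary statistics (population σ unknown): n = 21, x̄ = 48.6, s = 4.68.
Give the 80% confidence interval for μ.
(47.25, 49.95)

t-interval (σ unknown):
df = n - 1 = 20
t* = 1.325 for 80% confidence

Margin of error = t* · s/√n = 1.325 · 4.68/√21 = 1.35

CI: (47.25, 49.95)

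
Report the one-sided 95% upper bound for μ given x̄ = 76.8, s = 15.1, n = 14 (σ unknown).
μ ≤ 83.95

Upper bound (one-sided):
t* = 1.771 (one-sided for 95%)
Upper bound = x̄ + t* · s/√n = 76.8 + 1.771 · 15.1/√14 = 83.95

We are 95% confident that μ ≤ 83.95.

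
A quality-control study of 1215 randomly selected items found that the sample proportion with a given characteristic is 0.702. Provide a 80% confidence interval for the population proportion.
(0.685, 0.719)

Proportion CI:
SE = √(p̂(1-p̂)/n) = √(0.702 · 0.298 / 1215) = 0.01312

z* = 1.282
Margin = z* · SE = 1.282 · 0.01312 = 0.0168

CI: 0.702 ± 0.0168 = (0.685, 0.719)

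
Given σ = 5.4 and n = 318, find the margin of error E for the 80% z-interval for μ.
Margin of error = 0.39

Margin of error = z* · σ/√n
= 1.282 · 5.4/√318
= 1.282 · 5.4/17.8326
= 0.39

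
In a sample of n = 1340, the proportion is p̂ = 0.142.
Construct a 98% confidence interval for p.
(0.120, 0.164)

Proportion CI:
SE = √(p̂(1-p̂)/n) = √(0.142 · 0.858 / 1340) = 0.00954

z* = 2.326
Margin = z* · SE = 2.326 · 0.00954 = 0.0222

CI: 0.142 ± 0.0222 = (0.120, 0.164)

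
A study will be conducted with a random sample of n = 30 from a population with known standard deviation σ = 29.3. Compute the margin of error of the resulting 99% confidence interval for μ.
Margin of error = 13.78

Margin of error = z* · σ/√n
= 2.576 · 29.3/√30
= 2.576 · 29.3/5.4772
= 13.78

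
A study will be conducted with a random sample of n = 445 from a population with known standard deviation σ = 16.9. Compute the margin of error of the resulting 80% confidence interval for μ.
Margin of error = 1.03

Margin of error = z* · σ/√n
= 1.282 · 16.9/√445
= 1.282 · 16.9/21.0950
= 1.03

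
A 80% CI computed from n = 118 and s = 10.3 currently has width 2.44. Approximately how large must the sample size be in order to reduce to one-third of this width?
n ≈ 1062

CI width ∝ 1/√n
To reduce width by factor 3, need √n to grow by 3 → need 3² = 9 times as many samples.

Current: n = 118, width = 2.44
New: n = 1062, width ≈ 0.81

Width reduced by factor of 2.44/0.81 = 3.01.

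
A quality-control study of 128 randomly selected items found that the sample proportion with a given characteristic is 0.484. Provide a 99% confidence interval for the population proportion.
(0.370, 0.598)

Proportion CI:
SE = √(p̂(1-p̂)/n) = √(0.484 · 0.516 / 128) = 0.04417

z* = 2.576
Margin = z* · SE = 2.576 · 0.04417 = 0.1138

CI: 0.484 ± 0.1138 = (0.370, 0.598)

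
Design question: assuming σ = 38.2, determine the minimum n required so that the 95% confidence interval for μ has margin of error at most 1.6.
n ≥ 2190

For margin E ≤ 1.6:
n ≥ (z* · σ / E)²
n ≥ (1.960 · 38.2 / 1.6)²
n ≥ 2189.77

Minimum n = 2190 (rounding up)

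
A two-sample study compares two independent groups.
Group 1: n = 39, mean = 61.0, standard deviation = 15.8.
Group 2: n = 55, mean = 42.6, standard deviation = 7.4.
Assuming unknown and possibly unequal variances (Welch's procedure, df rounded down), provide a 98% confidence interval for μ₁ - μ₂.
(11.86, 24.94)

Difference: x̄₁ - x̄₂ = 18.40
SE = √(s₁²/n₁ + s₂²/n₂) = √(15.8²/39 + 7.4²/55) = 2.7197
df = 49.89 → 49 (Welch–Satterthwaite, rounded down)
t* = 2.405

CI: 18.40 ± 2.405 · 2.7197 = 18.40 ± 6.54 = (11.86, 24.94)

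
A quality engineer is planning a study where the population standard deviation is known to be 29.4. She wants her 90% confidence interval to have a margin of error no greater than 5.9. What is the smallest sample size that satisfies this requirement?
n ≥ 68

For margin E ≤ 5.9:
n ≥ (z* · σ / E)²
n ≥ (1.645 · 29.4 / 5.9)²
n ≥ 67.19

Minimum n = 68 (rounding up)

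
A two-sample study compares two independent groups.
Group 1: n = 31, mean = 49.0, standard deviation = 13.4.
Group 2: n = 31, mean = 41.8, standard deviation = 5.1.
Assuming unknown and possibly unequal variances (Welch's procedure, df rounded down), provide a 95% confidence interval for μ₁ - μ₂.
(1.99, 12.41)

Difference: x̄₁ - x̄₂ = 7.20
SE = √(s₁²/n₁ + s₂²/n₂) = √(13.4²/31 + 5.1²/31) = 2.5751
df = 38.51 → 38 (Welch–Satterthwaite, rounded down)
t* = 2.024

CI: 7.20 ± 2.024 · 2.5751 = 7.20 ± 5.21 = (1.99, 12.41)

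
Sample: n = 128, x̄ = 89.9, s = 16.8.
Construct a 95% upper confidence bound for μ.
μ ≤ 92.36

Upper bound (one-sided):
t* = 1.657 (one-sided for 95%)
Upper bound = x̄ + t* · s/√n = 89.9 + 1.657 · 16.8/√128 = 92.36

We are 95% confident that μ ≤ 92.36.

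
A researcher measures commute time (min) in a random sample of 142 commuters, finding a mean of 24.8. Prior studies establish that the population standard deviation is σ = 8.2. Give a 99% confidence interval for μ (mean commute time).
(23.03, 26.57)

z-interval (σ known):
z* = 2.576 for 99% confidence

Margin of error = z* · σ/√n = 2.576 · 8.2/√142 = 1.77

CI: (24.8 - 1.77, 24.8 + 1.77) = (23.03, 26.57)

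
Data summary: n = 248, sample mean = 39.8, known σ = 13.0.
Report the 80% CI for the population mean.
(38.74, 40.86)

z-interval (σ known):
z* = 1.282 for 80% confidence

Margin of error = z* · σ/√n = 1.282 · 13.0/√248 = 1.06

CI: (39.8 - 1.06, 39.8 + 1.06) = (38.74, 40.86)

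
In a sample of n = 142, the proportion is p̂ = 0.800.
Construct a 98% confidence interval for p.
(0.722, 0.878)

Proportion CI:
SE = √(p̂(1-p̂)/n) = √(0.800 · 0.200 / 142) = 0.03357

z* = 2.326
Margin = z* · SE = 2.326 · 0.03357 = 0.0781

CI: 0.800 ± 0.0781 = (0.722, 0.878)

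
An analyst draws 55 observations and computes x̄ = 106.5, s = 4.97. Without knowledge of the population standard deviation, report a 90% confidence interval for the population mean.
(105.38, 107.62)

t-interval (σ unknown):
df = n - 1 = 54
t* = 1.674 for 90% confidence

Margin of error = t* · s/√n = 1.674 · 4.97/√55 = 1.12

CI: (105.38, 107.62)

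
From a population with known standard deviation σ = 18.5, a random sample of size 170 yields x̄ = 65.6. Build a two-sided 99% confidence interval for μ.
(61.94, 69.26)

z-interval (σ known):
z* = 2.576 for 99% confidence

Margin of error = z* · σ/√n = 2.576 · 18.5/√170 = 3.66

CI: (65.6 - 3.66, 65.6 + 3.66) = (61.94, 69.26)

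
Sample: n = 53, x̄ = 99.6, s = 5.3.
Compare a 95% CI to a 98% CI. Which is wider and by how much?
98% CI is wider by 0.57

df = 52
95% CI: t* = 2.007, (98.14, 101.06), width = 2 · t* · s/√n = 2.92
98% CI: t* = 2.400, (97.85, 101.35), width = 2 · t* · s/√n = 3.49

The 98% CI is wider by 3.49 - 2.92 = 0.57.
Higher confidence requires a wider interval.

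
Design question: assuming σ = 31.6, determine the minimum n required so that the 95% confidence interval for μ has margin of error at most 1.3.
n ≥ 2270

For margin E ≤ 1.3:
n ≥ (z* · σ / E)²
n ≥ (1.960 · 31.6 / 1.3)²
n ≥ 2269.86

Minimum n = 2270 (rounding up)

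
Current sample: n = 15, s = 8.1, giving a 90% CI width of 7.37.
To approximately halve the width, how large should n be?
n ≈ 60

CI width ∝ 1/√n
To reduce width by factor 2, need √n to grow by 2 → need 2² = 4 times as many samples.

Current: n = 15, width = 7.37
New: n = 60, width ≈ 3.49

Width reduced by factor of 7.37/3.49 = 2.11.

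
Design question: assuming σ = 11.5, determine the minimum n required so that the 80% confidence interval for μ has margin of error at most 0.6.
n ≥ 604

For margin E ≤ 0.6:
n ≥ (z* · σ / E)²
n ≥ (1.282 · 11.5 / 0.6)²
n ≥ 603.77

Minimum n = 604 (rounding up)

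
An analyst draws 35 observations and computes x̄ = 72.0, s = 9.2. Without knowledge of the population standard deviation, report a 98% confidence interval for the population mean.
(68.20, 75.80)

t-interval (σ unknown):
df = n - 1 = 34
t* = 2.441 for 98% confidence

Margin of error = t* · s/√n = 2.441 · 9.2/√35 = 3.80

CI: (68.20, 75.80)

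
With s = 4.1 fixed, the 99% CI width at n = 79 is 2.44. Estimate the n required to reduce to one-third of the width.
n ≈ 711

CI width ∝ 1/√n
To reduce width by factor 3, need √n to grow by 3 → need 3² = 9 times as many samples.

Current: n = 79, width = 2.44
New: n = 711, width ≈ 0.79

Width reduced by factor of 2.44/0.79 = 3.09.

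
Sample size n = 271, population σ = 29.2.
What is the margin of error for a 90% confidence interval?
Margin of error = 2.92

Margin of error = z* · σ/√n
= 1.645 · 29.2/√271
= 1.645 · 29.2/16.4621
= 2.92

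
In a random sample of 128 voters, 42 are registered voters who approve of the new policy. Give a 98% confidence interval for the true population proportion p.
(0.232, 0.425)

Proportion CI:
p̂ = 42/128 = 0.32812
SE = √(p̂(1-p̂)/n) = √(0.32812 · 0.67188 / 128) = 0.04150

z* = 2.326
Margin = z* · SE = 2.326 · 0.04150 = 0.0965

CI: 0.32812 ± 0.0965 = (0.232, 0.425)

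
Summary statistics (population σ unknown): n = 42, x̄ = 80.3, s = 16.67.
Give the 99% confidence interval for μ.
(73.35, 87.25)

t-interval (σ unknown):
df = n - 1 = 41
t* = 2.701 for 99% confidence

Margin of error = t* · s/√n = 2.701 · 16.67/√42 = 6.95

CI: (73.35, 87.25)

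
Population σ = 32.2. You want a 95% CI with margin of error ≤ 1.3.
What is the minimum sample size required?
n ≥ 2357

For margin E ≤ 1.3:
n ≥ (z* · σ / E)²
n ≥ (1.960 · 32.2 / 1.3)²
n ≥ 2356.88

Minimum n = 2357 (rounding up)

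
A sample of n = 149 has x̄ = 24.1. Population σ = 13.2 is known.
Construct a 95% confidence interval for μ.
(21.98, 26.22)

z-interval (σ known):
z* = 1.960 for 95% confidence

Margin of error = z* · σ/√n = 1.960 · 13.2/√149 = 2.12

CI: (24.1 - 2.12, 24.1 + 2.12) = (21.98, 26.22)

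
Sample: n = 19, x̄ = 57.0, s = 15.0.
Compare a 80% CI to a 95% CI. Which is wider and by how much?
95% CI is wider by 5.31

df = 18
80% CI: t* = 1.330, (52.42, 61.58), width = 2 · t* · s/√n = 9.15
95% CI: t* = 2.101, (49.77, 64.23), width = 2 · t* · s/√n = 14.46

The 95% CI is wider by 14.46 - 9.15 = 5.31.
Higher confidence requires a wider interval.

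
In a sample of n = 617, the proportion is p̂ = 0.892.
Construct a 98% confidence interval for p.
(0.863, 0.921)

Proportion CI:
SE = √(p̂(1-p̂)/n) = √(0.892 · 0.108 / 617) = 0.01250

z* = 2.326
Margin = z* · SE = 2.326 · 0.01250 = 0.0291

CI: 0.892 ± 0.0291 = (0.863, 0.921)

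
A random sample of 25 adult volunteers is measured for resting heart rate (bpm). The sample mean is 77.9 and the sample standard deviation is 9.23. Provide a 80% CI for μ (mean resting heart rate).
(75.47, 80.33)

t-interval (σ unknown):
df = n - 1 = 24
t* = 1.318 for 80% confidence

Margin of error = t* · s/√n = 1.318 · 9.23/√25 = 2.43

CI: (75.47, 80.33)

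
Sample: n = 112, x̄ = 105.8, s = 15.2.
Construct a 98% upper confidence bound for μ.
μ ≤ 108.78

Upper bound (one-sided):
t* = 2.078 (one-sided for 98%)
Upper bound = x̄ + t* · s/√n = 105.8 + 2.078 · 15.2/√112 = 108.78

We are 98% confident that μ ≤ 108.78.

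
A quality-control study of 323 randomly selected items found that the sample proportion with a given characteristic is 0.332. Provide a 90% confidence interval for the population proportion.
(0.289, 0.375)

Proportion CI:
SE = √(p̂(1-p̂)/n) = √(0.332 · 0.668 / 323) = 0.02620

z* = 1.645
Margin = z* · SE = 1.645 · 0.02620 = 0.0431

CI: 0.332 ± 0.0431 = (0.289, 0.375)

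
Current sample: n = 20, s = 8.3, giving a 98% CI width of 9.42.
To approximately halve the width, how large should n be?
n ≈ 80

CI width ∝ 1/√n
To reduce width by factor 2, need √n to grow by 2 → need 2² = 4 times as many samples.

Current: n = 20, width = 9.42
New: n = 80, width ≈ 4.41

Width reduced by factor of 9.42/4.41 = 2.14.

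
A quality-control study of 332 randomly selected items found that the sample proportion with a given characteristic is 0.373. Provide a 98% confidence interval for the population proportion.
(0.311, 0.435)

Proportion CI:
SE = √(p̂(1-p̂)/n) = √(0.373 · 0.627 / 332) = 0.02654

z* = 2.326
Margin = z* · SE = 2.326 · 0.02654 = 0.0617

CI: 0.373 ± 0.0617 = (0.311, 0.435)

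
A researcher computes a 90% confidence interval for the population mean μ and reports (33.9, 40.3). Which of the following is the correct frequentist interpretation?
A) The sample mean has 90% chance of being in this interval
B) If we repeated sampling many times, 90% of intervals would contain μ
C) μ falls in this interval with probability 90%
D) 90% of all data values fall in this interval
B

A) Wrong — x̄ is observed and sits in the interval by construction.
B) Correct — this is the frequentist long-run coverage interpretation.
C) Wrong — μ is fixed; the randomness lives in the interval, not in μ.
D) Wrong — a CI is about the parameter μ, not individual data values.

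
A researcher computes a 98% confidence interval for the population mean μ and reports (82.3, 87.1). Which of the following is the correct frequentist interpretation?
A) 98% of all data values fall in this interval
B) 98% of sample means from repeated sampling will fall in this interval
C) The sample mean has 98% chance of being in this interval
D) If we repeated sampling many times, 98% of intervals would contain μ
D

A) Wrong — a CI is about the parameter μ, not individual data values.
B) Wrong — coverage applies to intervals containing μ, not to future x̄ values.
C) Wrong — x̄ is observed and sits in the interval by construction.
D) Correct — this is the frequentist long-run coverage interpretation.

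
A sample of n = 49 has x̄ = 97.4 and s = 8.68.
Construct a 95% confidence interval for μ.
(94.91, 99.89)

t-interval (σ unknown):
df = n - 1 = 48
t* = 2.011 for 95% confidence

Margin of error = t* · s/√n = 2.011 · 8.68/√49 = 2.49

CI: (94.91, 99.89)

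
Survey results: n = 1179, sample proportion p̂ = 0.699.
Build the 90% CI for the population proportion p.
(0.677, 0.721)

Proportion CI:
SE = √(p̂(1-p̂)/n) = √(0.699 · 0.301 / 1179) = 0.01336

z* = 1.645
Margin = z* · SE = 1.645 · 0.01336 = 0.0220

CI: 0.699 ± 0.0220 = (0.677, 0.721)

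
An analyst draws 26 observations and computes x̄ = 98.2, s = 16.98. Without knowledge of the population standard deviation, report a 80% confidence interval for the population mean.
(93.82, 102.58)

t-interval (σ unknown):
df = n - 1 = 25
t* = 1.316 for 80% confidence

Margin of error = t* · s/√n = 1.316 · 16.98/√26 = 4.38

CI: (93.82, 102.58)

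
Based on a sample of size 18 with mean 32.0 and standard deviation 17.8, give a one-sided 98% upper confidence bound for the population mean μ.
μ ≤ 41.33

Upper bound (one-sided):
t* = 2.224 (one-sided for 98%)
Upper bound = x̄ + t* · s/√n = 32.0 + 2.224 · 17.8/√18 = 41.33

We are 98% confident that μ ≤ 41.33.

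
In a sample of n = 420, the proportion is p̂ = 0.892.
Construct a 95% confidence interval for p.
(0.862, 0.922)

Proportion CI:
SE = √(p̂(1-p̂)/n) = √(0.892 · 0.108 / 420) = 0.01515

z* = 1.960
Margin = z* · SE = 1.960 · 0.01515 = 0.0297

CI: 0.892 ± 0.0297 = (0.862, 0.922)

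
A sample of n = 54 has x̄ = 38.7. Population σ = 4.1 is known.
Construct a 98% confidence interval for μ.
(37.40, 40.00)

z-interval (σ known):
z* = 2.326 for 98% confidence

Margin of error = z* · σ/√n = 2.326 · 4.1/√54 = 1.30

CI: (38.7 - 1.30, 38.7 + 1.30) = (37.40, 40.00)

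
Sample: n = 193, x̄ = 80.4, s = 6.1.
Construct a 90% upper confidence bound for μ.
μ ≤ 80.96

Upper bound (one-sided):
t* = 1.286 (one-sided for 90%)
Upper bound = x̄ + t* · s/√n = 80.4 + 1.286 · 6.1/√193 = 80.96

We are 90% confident that μ ≤ 80.96.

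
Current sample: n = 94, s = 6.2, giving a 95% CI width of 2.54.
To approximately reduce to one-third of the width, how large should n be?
n ≈ 846

CI width ∝ 1/√n
To reduce width by factor 3, need √n to grow by 3 → need 3² = 9 times as many samples.

Current: n = 94, width = 2.54
New: n = 846, width ≈ 0.84

Width reduced by factor of 2.54/0.84 = 3.02.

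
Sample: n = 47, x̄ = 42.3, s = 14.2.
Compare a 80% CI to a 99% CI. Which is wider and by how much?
99% CI is wider by 5.74

df = 46
80% CI: t* = 1.300, (39.61, 44.99), width = 2 · t* · s/√n = 5.39
99% CI: t* = 2.687, (36.73, 47.87), width = 2 · t* · s/√n = 11.13

The 99% CI is wider by 11.13 - 5.39 = 5.74.
Higher confidence requires a wider interval.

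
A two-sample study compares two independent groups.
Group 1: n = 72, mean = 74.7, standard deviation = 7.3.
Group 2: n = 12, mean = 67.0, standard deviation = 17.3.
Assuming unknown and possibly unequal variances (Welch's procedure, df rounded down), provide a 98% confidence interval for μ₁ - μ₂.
(-6.07, 21.47)

Difference: x̄₁ - x̄₂ = 7.70
SE = √(s₁²/n₁ + s₂²/n₂) = √(7.3²/72 + 17.3²/12) = 5.0676
df = 11.66 → 11 (Welch–Satterthwaite, rounded down)
t* = 2.718

CI: 7.70 ± 2.718 · 5.0676 = 7.70 ± 13.77 = (-6.07, 21.47)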